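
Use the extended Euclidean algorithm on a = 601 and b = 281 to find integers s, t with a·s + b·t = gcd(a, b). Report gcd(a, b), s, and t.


Euclidean algorithm on (601, 281) — divide until remainder is 0:
  601 = 2 · 281 + 39
  281 = 7 · 39 + 8
  39 = 4 · 8 + 7
  8 = 1 · 7 + 1
  7 = 7 · 1 + 0
gcd(601, 281) = 1.
Track Bezout coefficients alongside the remainders: start with r₀ = 601 = a·1 + b·0 (s = 1, t = 0) and r₁ = 281 = a·0 + b·1 (s = 0, t = 1); each new remainder r_{k+1} = r_{k-1} − q_k·r_k inherits s_{k+1} = s_{k-1} − q_k·s_k, t_{k+1} = t_{k-1} − q_k·t_k, so r_k = a·s_k + b·t_k at every step:
  q = 2: r = 39, s = 1 − 2·0 = 1, t = 0 − 2·1 = -2  (check: 601·1 + 281·(-2) = 39)
  q = 7: r = 8, s = 0 − 7·1 = -7, t = 1 − 7·(-2) = 15  (check: 601·(-7) + 281·15 = 8)
  q = 4: r = 7, s = 1 − 4·(-7) = 29, t = -2 − 4·15 = -62  (check: 601·29 + 281·(-62) = 7)
  q = 1: r = 1, s = -7 − 1·29 = -36, t = 15 − 1·(-62) = 77  (check: 601·(-36) + 281·77 = 1)
The row with r = 1 (the gcd) gives the Bezout coefficients s = -36, t = 77.
Result: 601 · (-36) + 281 · (77) = 1.

gcd(601, 281) = 1; s = -36, t = 77 (check: 601·(-36) + 281·77 = 1).


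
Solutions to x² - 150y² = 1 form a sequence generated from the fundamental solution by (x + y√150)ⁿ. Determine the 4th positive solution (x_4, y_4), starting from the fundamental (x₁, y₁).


Step 1: Find the fundamental solution (x₁, y₁) of x² - 150y² = 1.
  Expand √150 as a continued fraction. a₀ = ⌊√150⌋ = 12; iterate m_{k+1} = d_k·a_k − m_k, d_{k+1} = (150 − m_{k+1}²)/d_k, a_{k+1} = ⌊(a₀ + m_{k+1})/d_{k+1}⌋ (starting m₀ = 0, d₀ = 1), with convergents p_k = a_k·p_{k-1} + p_{k-2}, q_k = a_k·q_{k-1} + q_{k-2} (p₋₁ = 1, q₋₁ = 0):
  k = 0: a₀ = 12; p₀/q₀ = 12/1; p₀² − 150·q₀² = 144 − 150 = -6.
  k = 1: m = 12, d = 6, a = ⌊(12 + 12)/6⌋ = 4; p/q = (4·12 + 1)/(4·1 + 0) = 49/4; p² − 150·q² = 2401 − 2400 = 1.
  The first convergent with p² − 150·q² = 1 gives the fundamental solution (x₁, y₁) = (49, 4).
Step 2: Apply the recurrence (x_{n+1}, y_{n+1}) = (x₁x_n + 150y₁y_n, x₁y_n + y₁x_n) repeatedly.
  From (x_1, y_1) = (49, 4): x_2 = 49·49 + 150·4·4 = 4801; y_2 = 49·4 + 4·49 = 392.
  From (x_2, y_2) = (4801, 392): x_3 = 49·4801 + 150·4·392 = 470449; y_3 = 49·392 + 4·4801 = 38412.
  From (x_3, y_3) = (470449, 38412): x_4 = 49·470449 + 150·4·38412 = 46099201; y_4 = 49·38412 + 4·470449 = 3763984.
Step 3: Verify x_4² - 150·y_4² = 2125136332838401 - 2125136332838400 = 1 (should be 1). ✓

(x_1, y_1) = (49, 4); (x_4, y_4) = (46099201, 3763984).


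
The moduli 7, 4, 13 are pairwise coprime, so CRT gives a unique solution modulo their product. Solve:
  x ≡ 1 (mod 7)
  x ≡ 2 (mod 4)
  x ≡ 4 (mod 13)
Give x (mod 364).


Moduli 7, 4, 13 are pairwise coprime; by CRT there is a unique solution modulo M = 7 · 4 · 13 = 364.
Solve pairwise, accumulating the modulus:
  Start with x ≡ 1 (mod 7).
  Combine with x ≡ 2 (mod 4): since gcd(7, 4) = 1, we get a unique residue mod 28.
    Write x = 1 + 7·t and substitute into x ≡ 2 (mod 4): 7·t ≡ 2 − 1 = 1 (mod 4).
    Reduce coefficients mod 4: 3·t ≡ 1 (mod 4).
    The inverse of 3 mod 4 is 3 (since 3·3 = 9 = 2·4 + 1), so t ≡ 3·1 = 3 ≡ 3 (mod 4).
    Then x = 1 + 7·3 = 22, valid modulo lcm(7, 4) = 28: x ≡ 22 (mod 28).
  Combine with x ≡ 4 (mod 13): since gcd(28, 13) = 1, we get a unique residue mod 364.
    Write x = 22 + 28·t and substitute into x ≡ 4 (mod 13): 28·t ≡ 4 − 22 = -18 (mod 13).
    Reduce coefficients mod 13: 2·t ≡ 8 (mod 13).
    The inverse of 2 mod 13 is 7 (since 2·7 = 14 = 1·13 + 1), so t ≡ 7·8 = 56 ≡ 4 (mod 13).
    Then x = 22 + 28·4 = 134, valid modulo lcm(28, 13) = 364: x ≡ 134 (mod 364).
Verify: 134 mod 7 = 1 ✓, 134 mod 4 = 2 ✓, 134 mod 13 = 4 ✓.

x ≡ 134 (mod 364).


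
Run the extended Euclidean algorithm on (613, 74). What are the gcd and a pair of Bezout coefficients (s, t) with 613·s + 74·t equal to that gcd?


Euclidean algorithm on (613, 74) — divide until remainder is 0:
  613 = 8 · 74 + 21
  74 = 3 · 21 + 11
  21 = 1 · 11 + 10
  11 = 1 · 10 + 1
  10 = 10 · 1 + 0
gcd(613, 74) = 1.
Track Bezout coefficients alongside the remainders: start with r₀ = 613 = a·1 + b·0 (s = 1, t = 0) and r₁ = 74 = a·0 + b·1 (s = 0, t = 1); each new remainder r_{k+1} = r_{k-1} − q_k·r_k inherits s_{k+1} = s_{k-1} − q_k·s_k, t_{k+1} = t_{k-1} − q_k·t_k, so r_k = a·s_k + b·t_k at every step:
  q = 8: r = 21, s = 1 − 8·0 = 1, t = 0 − 8·1 = -8  (check: 613·1 + 74·(-8) = 21)
  q = 3: r = 11, s = 0 − 3·1 = -3, t = 1 − 3·(-8) = 25  (check: 613·(-3) + 74·25 = 11)
  q = 1: r = 10, s = 1 − 1·(-3) = 4, t = -8 − 1·25 = -33  (check: 613·4 + 74·(-33) = 10)
  q = 1: r = 1, s = -3 − 1·4 = -7, t = 25 − 1·(-33) = 58  (check: 613·(-7) + 74·58 = 1)
The row with r = 1 (the gcd) gives the Bezout coefficients s = -7, t = 58.
Result: 613 · (-7) + 74 · (58) = 1.

gcd(613, 74) = 1; s = -7, t = 58 (check: 613·(-7) + 74·58 = 1).


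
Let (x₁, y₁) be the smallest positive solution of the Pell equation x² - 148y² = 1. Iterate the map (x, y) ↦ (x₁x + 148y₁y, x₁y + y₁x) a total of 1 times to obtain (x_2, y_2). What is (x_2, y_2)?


Step 1: Find the fundamental solution (x₁, y₁) of x² - 148y² = 1.
  Expand √148 as a continued fraction. a₀ = ⌊√148⌋ = 12; iterate m_{k+1} = d_k·a_k − m_k, d_{k+1} = (148 − m_{k+1}²)/d_k, a_{k+1} = ⌊(a₀ + m_{k+1})/d_{k+1}⌋ (starting m₀ = 0, d₀ = 1), with convergents p_k = a_k·p_{k-1} + p_{k-2}, q_k = a_k·q_{k-1} + q_{k-2} (p₋₁ = 1, q₋₁ = 0):
  k = 0: a₀ = 12; p₀/q₀ = 12/1; p₀² − 148·q₀² = 144 − 148 = -4.
  k = 1: m = 12, d = 4, a = ⌊(12 + 12)/4⌋ = 6; p/q = (6·12 + 1)/(6·1 + 0) = 73/6; p² − 148·q² = 5329 − 5328 = 1.
  The first convergent with p² − 148·q² = 1 gives the fundamental solution (x₁, y₁) = (73, 6).
Step 2: Apply the recurrence (x_{n+1}, y_{n+1}) = (x₁x_n + 148y₁y_n, x₁y_n + y₁x_n) repeatedly.
  From (x_1, y_1) = (73, 6): x_2 = 73·73 + 148·6·6 = 10657; y_2 = 73·6 + 6·73 = 876.
Step 3: Verify x_2² - 148·y_2² = 113571649 - 113571648 = 1 (should be 1). ✓

(x_1, y_1) = (73, 6); (x_2, y_2) = (10657, 876).


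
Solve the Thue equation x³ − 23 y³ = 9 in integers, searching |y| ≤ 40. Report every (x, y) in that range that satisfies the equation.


The equation is x³ - 23y³ = 9. For fixed y, x³ = 23·y³ + 9, so a solution requires the RHS to be a perfect cube.
Strategy: iterate y from -40 to 40, compute RHS = 23·y³ + 9, and check whether it is a (positive or negative) perfect cube.
Check small values of y:
  y = 0: RHS = 9 is not a perfect cube.
  y = 1: RHS = 32 is not a perfect cube.
  y = -1: RHS = -14 is not a perfect cube.
  y = 2: RHS = 193 is not a perfect cube.
  y = -2: RHS = -175 is not a perfect cube.
  y = 3: RHS = 630 is not a perfect cube.
  y = -3: RHS = -612 is not a perfect cube.
Continuing the search up to |y| = 40 finds no solutions either.
No (x, y) in the scanned range satisfies the equation.

No integer solutions with |y| ≤ 40.


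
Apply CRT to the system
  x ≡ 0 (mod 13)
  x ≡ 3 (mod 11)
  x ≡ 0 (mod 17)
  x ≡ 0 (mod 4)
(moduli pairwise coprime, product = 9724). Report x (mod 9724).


Product of moduli M = 13 · 11 · 17 · 4 = 9724.
Merge one congruence at a time:
  Start: x ≡ 0 (mod 13).
  Combine with x ≡ 3 (mod 11); new modulus lcm = 143.
    Write x = 0 + 13·t and substitute into x ≡ 3 (mod 11): 13·t ≡ 3 − 0 = 3 (mod 11).
    Reduce coefficients mod 11: 2·t ≡ 3 (mod 11).
    The inverse of 2 mod 11 is 6 (since 2·6 = 12 = 1·11 + 1), so t ≡ 6·3 = 18 ≡ 7 (mod 11).
    Then x = 0 + 13·7 = 91, valid modulo lcm(13, 11) = 143: x ≡ 91 (mod 143).
  Combine with x ≡ 0 (mod 17); new modulus lcm = 2431.
    Write x = 91 + 143·t and substitute into x ≡ 0 (mod 17): 143·t ≡ 0 − 91 = -91 (mod 17).
    Reduce coefficients mod 17: 7·t ≡ 11 (mod 17).
    The inverse of 7 mod 17 is 5 (since 7·5 = 35 = 2·17 + 1), so t ≡ 5·11 = 55 ≡ 4 (mod 17).
    Then x = 91 + 143·4 = 663, valid modulo lcm(143, 17) = 2431: x ≡ 663 (mod 2431).
  Combine with x ≡ 0 (mod 4); new modulus lcm = 9724.
    Write x = 663 + 2431·t and substitute into x ≡ 0 (mod 4): 2431·t ≡ 0 − 663 = -663 (mod 4).
    Reduce coefficients mod 4: 3·t ≡ 1 (mod 4).
    The inverse of 3 mod 4 is 3 (since 3·3 = 9 = 2·4 + 1), so t ≡ 3·1 = 3 ≡ 3 (mod 4).
    Then x = 663 + 2431·3 = 7956, valid modulo lcm(2431, 4) = 9724: x ≡ 7956 (mod 9724).
Verify against each original: 7956 mod 13 = 0, 7956 mod 11 = 3, 7956 mod 17 = 0, 7956 mod 4 = 0.

x ≡ 7956 (mod 9724).


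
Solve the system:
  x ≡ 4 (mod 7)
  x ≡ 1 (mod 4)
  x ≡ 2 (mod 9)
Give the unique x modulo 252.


Moduli 7, 4, 9 are pairwise coprime; by CRT there is a unique solution modulo M = 7 · 4 · 9 = 252.
Solve pairwise, accumulating the modulus:
  Start with x ≡ 4 (mod 7).
  Combine with x ≡ 1 (mod 4): since gcd(7, 4) = 1, we get a unique residue mod 28.
    Write x = 4 + 7·t and substitute into x ≡ 1 (mod 4): 7·t ≡ 1 − 4 = -3 (mod 4).
    Reduce coefficients mod 4: 3·t ≡ 1 (mod 4).
    The inverse of 3 mod 4 is 3 (since 3·3 = 9 = 2·4 + 1), so t ≡ 3·1 = 3 ≡ 3 (mod 4).
    Then x = 4 + 7·3 = 25, valid modulo lcm(7, 4) = 28: x ≡ 25 (mod 28).
  Combine with x ≡ 2 (mod 9): since gcd(28, 9) = 1, we get a unique residue mod 252.
    Write x = 25 + 28·t and substitute into x ≡ 2 (mod 9): 28·t ≡ 2 − 25 = -23 (mod 9).
    Reduce coefficients mod 9: 1·t ≡ 4 (mod 9).
    So t ≡ 4 (mod 9).
    Then x = 25 + 28·4 = 137, valid modulo lcm(28, 9) = 252: x ≡ 137 (mod 252).
Verify: 137 mod 7 = 4 ✓, 137 mod 4 = 1 ✓, 137 mod 9 = 2 ✓.

x ≡ 137 (mod 252).


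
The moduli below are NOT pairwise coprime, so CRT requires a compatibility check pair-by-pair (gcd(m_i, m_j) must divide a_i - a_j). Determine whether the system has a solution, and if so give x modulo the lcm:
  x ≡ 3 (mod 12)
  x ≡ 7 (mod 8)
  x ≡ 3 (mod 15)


Moduli 12, 8, 15 are not pairwise coprime, so CRT works modulo lcm(m_i) when all pairwise compatibility conditions hold.
Pairwise compatibility: gcd(m_i, m_j) must divide a_i - a_j for every pair.
Merge one congruence at a time:
  Start: x ≡ 3 (mod 12).
  Combine with x ≡ 7 (mod 8): gcd(12, 8) = 4; 7 - 3 = 4, which IS divisible by 4, so compatible.
    Write x = 3 + 12·t and substitute into x ≡ 7 (mod 8): 12·t ≡ 7 − 3 = 4 (mod 8).
    Divide the congruence (and modulus) by g = 4: 3·t ≡ 1 (mod 2).
    Reduce coefficients mod 2: 1·t ≡ 1 (mod 2).
    So t ≡ 1 (mod 2).
    Then x = 3 + 12·1 = 15, valid modulo lcm(12, 8) = 24: x ≡ 15 (mod 24).
  Combine with x ≡ 3 (mod 15): gcd(24, 15) = 3; 3 - 15 = -12, which IS divisible by 3, so compatible.
    Write x = 15 + 24·t and substitute into x ≡ 3 (mod 15): 24·t ≡ 3 − 15 = -12 (mod 15).
    Divide the congruence (and modulus) by g = 3: 8·t ≡ -4 (mod 5).
    Reduce coefficients mod 5: 3·t ≡ 1 (mod 5).
    The inverse of 3 mod 5 is 2 (since 3·2 = 6 = 1·5 + 1), so t ≡ 2·1 = 2 ≡ 2 (mod 5).
    Then x = 15 + 24·2 = 63, valid modulo lcm(24, 15) = 120: x ≡ 63 (mod 120).
Verify: 63 mod 12 = 3, 63 mod 8 = 7, 63 mod 15 = 3.

x ≡ 63 (mod 120).


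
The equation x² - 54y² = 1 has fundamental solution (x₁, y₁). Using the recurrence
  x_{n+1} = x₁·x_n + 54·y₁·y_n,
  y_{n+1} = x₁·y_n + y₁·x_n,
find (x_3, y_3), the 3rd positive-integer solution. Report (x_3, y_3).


Step 1: Find the fundamental solution (x₁, y₁) of x² - 54y² = 1.
  Expand √54 as a continued fraction. a₀ = ⌊√54⌋ = 7; iterate m_{k+1} = d_k·a_k − m_k, d_{k+1} = (54 − m_{k+1}²)/d_k, a_{k+1} = ⌊(a₀ + m_{k+1})/d_{k+1}⌋ (starting m₀ = 0, d₀ = 1), with convergents p_k = a_k·p_{k-1} + p_{k-2}, q_k = a_k·q_{k-1} + q_{k-2} (p₋₁ = 1, q₋₁ = 0):
  k = 0: a₀ = 7; p₀/q₀ = 7/1; p₀² − 54·q₀² = 49 − 54 = -5.
  k = 1: m = 7, d = 5, a = ⌊(7 + 7)/5⌋ = 2; p/q = (2·7 + 1)/(2·1 + 0) = 15/2; p² − 54·q² = 225 − 216 = 9.
  k = 2: m = 3, d = 9, a = ⌊(7 + 3)/9⌋ = 1; p/q = (1·15 + 7)/(1·2 + 1) = 22/3; p² − 54·q² = 484 − 486 = -2.
  k = 3: m = 6, d = 2, a = ⌊(7 + 6)/2⌋ = 6; p/q = (6·22 + 15)/(6·3 + 2) = 147/20; p² − 54·q² = 21609 − 21600 = 9.
  k = 4: m = 6, d = 9, a = ⌊(7 + 6)/9⌋ = 1; p/q = (1·147 + 22)/(1·20 + 3) = 169/23; p² − 54·q² = 28561 − 28566 = -5.
  k = 5: m = 3, d = 5, a = ⌊(7 + 3)/5⌋ = 2; p/q = (2·169 + 147)/(2·23 + 20) = 485/66; p² − 54·q² = 235225 − 235224 = 1.
  The first convergent with p² − 54·q² = 1 gives the fundamental solution (x₁, y₁) = (485, 66).
Step 2: Apply the recurrence (x_{n+1}, y_{n+1}) = (x₁x_n + 54y₁y_n, x₁y_n + y₁x_n) repeatedly.
  From (x_1, y_1) = (485, 66): x_2 = 485·485 + 54·66·66 = 470449; y_2 = 485·66 + 66·485 = 64020.
  From (x_2, y_2) = (470449, 64020): x_3 = 485·470449 + 54·66·64020 = 456335045; y_3 = 485·64020 + 66·470449 = 62099334.
Step 3: Verify x_3² - 54·y_3² = 208241673295152025 - 208241673295152024 = 1 (should be 1). ✓

(x_1, y_1) = (485, 66); (x_3, y_3) = (456335045, 62099334).


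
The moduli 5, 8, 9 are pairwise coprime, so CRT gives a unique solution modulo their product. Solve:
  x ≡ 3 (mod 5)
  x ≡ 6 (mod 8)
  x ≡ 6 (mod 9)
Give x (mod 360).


Moduli 5, 8, 9 are pairwise coprime; by CRT there is a unique solution modulo M = 5 · 8 · 9 = 360.
Solve pairwise, accumulating the modulus:
  Start with x ≡ 3 (mod 5).
  Combine with x ≡ 6 (mod 8): since gcd(5, 8) = 1, we get a unique residue mod 40.
    Write x = 3 + 5·t and substitute into x ≡ 6 (mod 8): 5·t ≡ 6 − 3 = 3 (mod 8).
    The inverse of 5 mod 8 is 5 (since 5·5 = 25 = 3·8 + 1), so t ≡ 5·3 = 15 ≡ 7 (mod 8).
    Then x = 3 + 5·7 = 38, valid modulo lcm(5, 8) = 40: x ≡ 38 (mod 40).
  Combine with x ≡ 6 (mod 9): since gcd(40, 9) = 1, we get a unique residue mod 360.
    Write x = 38 + 40·t and substitute into x ≡ 6 (mod 9): 40·t ≡ 6 − 38 = -32 (mod 9).
    Reduce coefficients mod 9: 4·t ≡ 4 (mod 9).
    The inverse of 4 mod 9 is 7 (since 4·7 = 28 = 3·9 + 1), so t ≡ 7·4 = 28 ≡ 1 (mod 9).
    Then x = 38 + 40·1 = 78, valid modulo lcm(40, 9) = 360: x ≡ 78 (mod 360).
Verify: 78 mod 5 = 3 ✓, 78 mod 8 = 6 ✓, 78 mod 9 = 6 ✓.

x ≡ 78 (mod 360).


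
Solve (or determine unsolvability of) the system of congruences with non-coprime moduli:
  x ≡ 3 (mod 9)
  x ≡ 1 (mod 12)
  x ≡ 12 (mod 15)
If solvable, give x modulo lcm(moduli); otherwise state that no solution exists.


Moduli 9, 12, 15 are not pairwise coprime, so CRT works modulo lcm(m_i) when all pairwise compatibility conditions hold.
Pairwise compatibility: gcd(m_i, m_j) must divide a_i - a_j for every pair.
Merge one congruence at a time:
  Start: x ≡ 3 (mod 9).
  Combine with x ≡ 1 (mod 12): gcd(9, 12) = 3, and 1 - 3 = -2 is NOT divisible by 3.
    ⇒ system is inconsistent (no integer solution).

No solution (the system is inconsistent).


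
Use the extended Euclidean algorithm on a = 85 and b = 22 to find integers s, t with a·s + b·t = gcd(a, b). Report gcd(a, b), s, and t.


Euclidean algorithm on (85, 22) — divide until remainder is 0:
  85 = 3 · 22 + 19
  22 = 1 · 19 + 3
  19 = 6 · 3 + 1
  3 = 3 · 1 + 0
gcd(85, 22) = 1.
Track Bezout coefficients alongside the remainders: start with r₀ = 85 = a·1 + b·0 (s = 1, t = 0) and r₁ = 22 = a·0 + b·1 (s = 0, t = 1); each new remainder r_{k+1} = r_{k-1} − q_k·r_k inherits s_{k+1} = s_{k-1} − q_k·s_k, t_{k+1} = t_{k-1} − q_k·t_k, so r_k = a·s_k + b·t_k at every step:
  q = 3: r = 19, s = 1 − 3·0 = 1, t = 0 − 3·1 = -3  (check: 85·1 + 22·(-3) = 19)
  q = 1: r = 3, s = 0 − 1·1 = -1, t = 1 − 1·(-3) = 4  (check: 85·(-1) + 22·4 = 3)
  q = 6: r = 1, s = 1 − 6·(-1) = 7, t = -3 − 6·4 = -27  (check: 85·7 + 22·(-27) = 1)
The row with r = 1 (the gcd) gives the Bezout coefficients s = 7, t = -27.
Result: 85 · (7) + 22 · (-27) = 1.

gcd(85, 22) = 1; s = 7, t = -27 (check: 85·7 + 22·(-27) = 1).


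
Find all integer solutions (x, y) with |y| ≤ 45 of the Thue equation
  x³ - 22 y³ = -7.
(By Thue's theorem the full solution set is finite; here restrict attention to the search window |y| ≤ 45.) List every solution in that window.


The equation is x³ - 22y³ = -7. For fixed y, x³ = 22·y³ − 7, so a solution requires the RHS to be a perfect cube.
Strategy: iterate y from -45 to 45, compute RHS = 22·y³ − 7, and check whether it is a (positive or negative) perfect cube.
Check small values of y:
  y = 0: RHS = -7 is not a perfect cube.
  y = 1: RHS = 15 is not a perfect cube.
  y = -1: RHS = -29 is not a perfect cube.
  y = 2: RHS = 169 is not a perfect cube.
  y = -2: RHS = -183 is not a perfect cube.
  y = 3: RHS = 587 is not a perfect cube.
  y = -3: RHS = -601 is not a perfect cube.
Continuing the search up to |y| = 45 finds no solutions either.
No (x, y) in the scanned range satisfies the equation.

No integer solutions with |y| ≤ 45.


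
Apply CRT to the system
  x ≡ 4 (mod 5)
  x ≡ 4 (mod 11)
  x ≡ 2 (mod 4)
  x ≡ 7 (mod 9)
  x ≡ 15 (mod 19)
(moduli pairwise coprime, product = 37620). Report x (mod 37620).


Product of moduli M = 5 · 11 · 4 · 9 · 19 = 37620.
Merge one congruence at a time:
  Start: x ≡ 4 (mod 5).
  Combine with x ≡ 4 (mod 11); new modulus lcm = 55.
    Write x = 4 + 5·t and substitute into x ≡ 4 (mod 11): 5·t ≡ 4 − 4 = 0 (mod 11).
    The inverse of 5 mod 11 is 9 (since 5·9 = 45 = 4·11 + 1), so t ≡ 9·0 = 0 ≡ 0 (mod 11).
    Then x = 4 + 5·0 = 4, valid modulo lcm(5, 11) = 55: x ≡ 4 (mod 55).
  Combine with x ≡ 2 (mod 4); new modulus lcm = 220.
    Write x = 4 + 55·t and substitute into x ≡ 2 (mod 4): 55·t ≡ 2 − 4 = -2 (mod 4).
    Reduce coefficients mod 4: 3·t ≡ 2 (mod 4).
    The inverse of 3 mod 4 is 3 (since 3·3 = 9 = 2·4 + 1), so t ≡ 3·2 = 6 ≡ 2 (mod 4).
    Then x = 4 + 55·2 = 114, valid modulo lcm(55, 4) = 220: x ≡ 114 (mod 220).
  Combine with x ≡ 7 (mod 9); new modulus lcm = 1980.
    Write x = 114 + 220·t and substitute into x ≡ 7 (mod 9): 220·t ≡ 7 − 114 = -107 (mod 9).
    Reduce coefficients mod 9: 4·t ≡ 1 (mod 9).
    The inverse of 4 mod 9 is 7 (since 4·7 = 28 = 3·9 + 1), so t ≡ 7·1 = 7 ≡ 7 (mod 9).
    Then x = 114 + 220·7 = 1654, valid modulo lcm(220, 9) = 1980: x ≡ 1654 (mod 1980).
  Combine with x ≡ 15 (mod 19); new modulus lcm = 37620.
    Write x = 1654 + 1980·t and substitute into x ≡ 15 (mod 19): 1980·t ≡ 15 − 1654 = -1639 (mod 19).
    Reduce coefficients mod 19: 4·t ≡ 14 (mod 19).
    The inverse of 4 mod 19 is 5 (since 4·5 = 20 = 1·19 + 1), so t ≡ 5·14 = 70 ≡ 13 (mod 19).
    Then x = 1654 + 1980·13 = 27394, valid modulo lcm(1980, 19) = 37620: x ≡ 27394 (mod 37620).
Verify against each original: 27394 mod 5 = 4, 27394 mod 11 = 4, 27394 mod 4 = 2, 27394 mod 9 = 7, 27394 mod 19 = 15.

x ≡ 27394 (mod 37620).


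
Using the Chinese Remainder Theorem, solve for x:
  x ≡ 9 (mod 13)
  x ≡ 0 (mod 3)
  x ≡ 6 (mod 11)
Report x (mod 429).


Moduli 13, 3, 11 are pairwise coprime; by CRT there is a unique solution modulo M = 13 · 3 · 11 = 429.
Solve pairwise, accumulating the modulus:
  Start with x ≡ 9 (mod 13).
  Combine with x ≡ 0 (mod 3): since gcd(13, 3) = 1, we get a unique residue mod 39.
    Write x = 9 + 13·t and substitute into x ≡ 0 (mod 3): 13·t ≡ 0 − 9 = -9 (mod 3).
    Reduce coefficients mod 3: 1·t ≡ 0 (mod 3).
    So t ≡ 0 (mod 3).
    Then x = 9 + 13·0 = 9, valid modulo lcm(13, 3) = 39: x ≡ 9 (mod 39).
  Combine with x ≡ 6 (mod 11): since gcd(39, 11) = 1, we get a unique residue mod 429.
    Write x = 9 + 39·t and substitute into x ≡ 6 (mod 11): 39·t ≡ 6 − 9 = -3 (mod 11).
    Reduce coefficients mod 11: 6·t ≡ 8 (mod 11).
    The inverse of 6 mod 11 is 2 (since 6·2 = 12 = 1·11 + 1), so t ≡ 2·8 = 16 ≡ 5 (mod 11).
    Then x = 9 + 39·5 = 204, valid modulo lcm(39, 11) = 429: x ≡ 204 (mod 429).
Verify: 204 mod 13 = 9 ✓, 204 mod 3 = 0 ✓, 204 mod 11 = 6 ✓.

x ≡ 204 (mod 429).


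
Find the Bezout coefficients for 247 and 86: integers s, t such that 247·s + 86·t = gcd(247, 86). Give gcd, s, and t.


Euclidean algorithm on (247, 86) — divide until remainder is 0:
  247 = 2 · 86 + 75
  86 = 1 · 75 + 11
  75 = 6 · 11 + 9
  11 = 1 · 9 + 2
  9 = 4 · 2 + 1
  2 = 2 · 1 + 0
gcd(247, 86) = 1.
Track Bezout coefficients alongside the remainders: start with r₀ = 247 = a·1 + b·0 (s = 1, t = 0) and r₁ = 86 = a·0 + b·1 (s = 0, t = 1); each new remainder r_{k+1} = r_{k-1} − q_k·r_k inherits s_{k+1} = s_{k-1} − q_k·s_k, t_{k+1} = t_{k-1} − q_k·t_k, so r_k = a·s_k + b·t_k at every step:
  q = 2: r = 75, s = 1 − 2·0 = 1, t = 0 − 2·1 = -2  (check: 247·1 + 86·(-2) = 75)
  q = 1: r = 11, s = 0 − 1·1 = -1, t = 1 − 1·(-2) = 3  (check: 247·(-1) + 86·3 = 11)
  q = 6: r = 9, s = 1 − 6·(-1) = 7, t = -2 − 6·3 = -20  (check: 247·7 + 86·(-20) = 9)
  q = 1: r = 2, s = -1 − 1·7 = -8, t = 3 − 1·(-20) = 23  (check: 247·(-8) + 86·23 = 2)
  q = 4: r = 1, s = 7 − 4·(-8) = 39, t = -20 − 4·23 = -112  (check: 247·39 + 86·(-112) = 1)
The row with r = 1 (the gcd) gives the Bezout coefficients s = 39, t = -112.
Result: 247 · (39) + 86 · (-112) = 1.

gcd(247, 86) = 1; s = 39, t = -112 (check: 247·39 + 86·(-112) = 1).


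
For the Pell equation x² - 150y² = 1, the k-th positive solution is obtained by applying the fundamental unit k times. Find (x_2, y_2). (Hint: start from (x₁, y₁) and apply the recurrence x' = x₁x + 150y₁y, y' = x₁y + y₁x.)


Step 1: Find the fundamental solution (x₁, y₁) of x² - 150y² = 1.
  Expand √150 as a continued fraction. a₀ = ⌊√150⌋ = 12; iterate m_{k+1} = d_k·a_k − m_k, d_{k+1} = (150 − m_{k+1}²)/d_k, a_{k+1} = ⌊(a₀ + m_{k+1})/d_{k+1}⌋ (starting m₀ = 0, d₀ = 1), with convergents p_k = a_k·p_{k-1} + p_{k-2}, q_k = a_k·q_{k-1} + q_{k-2} (p₋₁ = 1, q₋₁ = 0):
  k = 0: a₀ = 12; p₀/q₀ = 12/1; p₀² − 150·q₀² = 144 − 150 = -6.
  k = 1: m = 12, d = 6, a = ⌊(12 + 12)/6⌋ = 4; p/q = (4·12 + 1)/(4·1 + 0) = 49/4; p² − 150·q² = 2401 − 2400 = 1.
  The first convergent with p² − 150·q² = 1 gives the fundamental solution (x₁, y₁) = (49, 4).
Step 2: Apply the recurrence (x_{n+1}, y_{n+1}) = (x₁x_n + 150y₁y_n, x₁y_n + y₁x_n) repeatedly.
  From (x_1, y_1) = (49, 4): x_2 = 49·49 + 150·4·4 = 4801; y_2 = 49·4 + 4·49 = 392.
Step 3: Verify x_2² - 150·y_2² = 23049601 - 23049600 = 1 (should be 1). ✓

(x_1, y_1) = (49, 4); (x_2, y_2) = (4801, 392).


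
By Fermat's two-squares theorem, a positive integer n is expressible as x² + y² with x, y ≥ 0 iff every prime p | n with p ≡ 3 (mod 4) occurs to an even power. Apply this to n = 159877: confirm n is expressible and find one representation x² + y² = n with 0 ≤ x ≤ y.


Step 1: Factor n = 159877 = 29 · 37 · 149.
Step 2: Check the mod-4 condition on each prime factor: 29 ≡ 1 (mod 4), exponent 1; 37 ≡ 1 (mod 4), exponent 1; 149 ≡ 1 (mod 4), exponent 1.
All primes ≡ 3 (mod 4) appear to even exponent (or don't appear), so by the two-squares theorem n IS expressible as a sum of two squares.
Step 3: Build a representation. Here n = 29 · 37 · 149 is a product of primes ≡ 1 (mod 4). Each prime p ≡ 1 (mod 4) is itself a sum of two squares; find a² by testing p − a² for a perfect square:
  29: 29 − 1² = 28, 29 − 2² = 25 = 5² ⇒ 29 = 2² + 5².
  37: 37 − 1² = 36 = 6² ⇒ 37 = 1² + 6².
  149: 149 − 1² = 148, 149 − 2² = 145, 149 − 3² = 140, 149 − 4² = 133, 149 − 5² = 124, 149 − 6² = 113, 149 − 7² = 100 = 10² ⇒ 149 = 7² + 10².
  Combine using the Brahmagupta–Fibonacci identity (a² + b²)(c² + d²) = (ac − bd)² + (ad + bc)² = (ac + bd)² + (ad − bc)²:
  29 · 37 = 1073: from (2² + 5²)(1² + 6²), take (2·1 − 5·6, 2·6 + 5·1) = (2 − 30, 12 + 5) = (-28, 17); dropping signs (only squares matter) gives (28, 17); check 28² + 17² = 784 + 289 = 1073 ✓.
  1073 · 149 = 159877: from (28² + 17²)(7² + 10²), take (28·7 − 17·10, 28·10 + 17·7) = (196 − 170, 280 + 119) = (26, 399); check 26² + 399² = 676 + 159201 = 159877 ✓.
Step 4: Order so x ≤ y and verify: 26² + 399² = 676 + 159201 = 159877 = n. ✓

n = 159877 = 26² + 399² (one valid representation with x ≤ y).


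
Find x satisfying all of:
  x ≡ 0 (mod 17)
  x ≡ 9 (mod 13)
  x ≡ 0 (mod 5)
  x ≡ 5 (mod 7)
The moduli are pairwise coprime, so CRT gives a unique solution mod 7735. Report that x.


Product of moduli M = 17 · 13 · 5 · 7 = 7735.
Merge one congruence at a time:
  Start: x ≡ 0 (mod 17).
  Combine with x ≡ 9 (mod 13); new modulus lcm = 221.
    Write x = 0 + 17·t and substitute into x ≡ 9 (mod 13): 17·t ≡ 9 − 0 = 9 (mod 13).
    Reduce coefficients mod 13: 4·t ≡ 9 (mod 13).
    The inverse of 4 mod 13 is 10 (since 4·10 = 40 = 3·13 + 1), so t ≡ 10·9 = 90 ≡ 12 (mod 13).
    Then x = 0 + 17·12 = 204, valid modulo lcm(17, 13) = 221: x ≡ 204 (mod 221).
  Combine with x ≡ 0 (mod 5); new modulus lcm = 1105.
    Write x = 204 + 221·t and substitute into x ≡ 0 (mod 5): 221·t ≡ 0 − 204 = -204 (mod 5).
    Reduce coefficients mod 5: 1·t ≡ 1 (mod 5).
    So t ≡ 1 (mod 5).
    Then x = 204 + 221·1 = 425, valid modulo lcm(221, 5) = 1105: x ≡ 425 (mod 1105).
  Combine with x ≡ 5 (mod 7); new modulus lcm = 7735.
    Write x = 425 + 1105·t and substitute into x ≡ 5 (mod 7): 1105·t ≡ 5 − 425 = -420 (mod 7).
    Reduce coefficients mod 7: 6·t ≡ 0 (mod 7).
    The inverse of 6 mod 7 is 6 (since 6·6 = 36 = 5·7 + 1), so t ≡ 6·0 = 0 ≡ 0 (mod 7).
    Then x = 425 + 1105·0 = 425, valid modulo lcm(1105, 7) = 7735: x ≡ 425 (mod 7735).
Verify against each original: 425 mod 17 = 0, 425 mod 13 = 9, 425 mod 5 = 0, 425 mod 7 = 5.

x ≡ 425 (mod 7735).


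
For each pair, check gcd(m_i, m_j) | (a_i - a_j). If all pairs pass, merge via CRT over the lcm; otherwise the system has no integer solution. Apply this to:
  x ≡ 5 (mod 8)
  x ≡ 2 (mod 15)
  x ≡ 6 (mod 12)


Moduli 8, 15, 12 are not pairwise coprime, so CRT works modulo lcm(m_i) when all pairwise compatibility conditions hold.
Pairwise compatibility: gcd(m_i, m_j) must divide a_i - a_j for every pair.
Merge one congruence at a time:
  Start: x ≡ 5 (mod 8).
  Combine with x ≡ 2 (mod 15): gcd(8, 15) = 1; 2 - 5 = -3, which IS divisible by 1, so compatible.
    Write x = 5 + 8·t and substitute into x ≡ 2 (mod 15): 8·t ≡ 2 − 5 = -3 (mod 15).
    Reduce coefficients mod 15: 8·t ≡ 12 (mod 15).
    The inverse of 8 mod 15 is 2 (since 8·2 = 16 = 1·15 + 1), so t ≡ 2·12 = 24 ≡ 9 (mod 15).
    Then x = 5 + 8·9 = 77, valid modulo lcm(8, 15) = 120: x ≡ 77 (mod 120).
  Combine with x ≡ 6 (mod 12): gcd(120, 12) = 12, and 6 - 77 = -71 is NOT divisible by 12.
    ⇒ system is inconsistent (no integer solution).

No solution (the system is inconsistent).


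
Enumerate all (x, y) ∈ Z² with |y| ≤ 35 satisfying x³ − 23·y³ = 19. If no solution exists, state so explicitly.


The equation is x³ - 23y³ = 19. For fixed y, x³ = 23·y³ + 19, so a solution requires the RHS to be a perfect cube.
Strategy: iterate y from -35 to 35, compute RHS = 23·y³ + 19, and check whether it is a (positive or negative) perfect cube.
Check small values of y:
  y = 0: RHS = 19 is not a perfect cube.
  y = 1: RHS = 42 is not a perfect cube.
  y = -1: RHS = -4 is not a perfect cube.
  y = 2: RHS = 203 is not a perfect cube.
  y = -2: RHS = -165 is not a perfect cube.
  y = 3: RHS = 640 is not a perfect cube.
  y = -3: RHS = -602 is not a perfect cube.
Continuing the search up to |y| = 35 finds no solutions either.
No (x, y) in the scanned range satisfies the equation.

No integer solutions with |y| ≤ 35.


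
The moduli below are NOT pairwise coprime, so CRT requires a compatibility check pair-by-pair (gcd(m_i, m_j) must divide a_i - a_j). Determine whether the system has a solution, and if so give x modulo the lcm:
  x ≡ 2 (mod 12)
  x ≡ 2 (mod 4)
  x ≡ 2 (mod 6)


Moduli 12, 4, 6 are not pairwise coprime, so CRT works modulo lcm(m_i) when all pairwise compatibility conditions hold.
Pairwise compatibility: gcd(m_i, m_j) must divide a_i - a_j for every pair.
Merge one congruence at a time:
  Start: x ≡ 2 (mod 12).
  Combine with x ≡ 2 (mod 4): gcd(12, 4) = 4; 2 - 2 = 0, which IS divisible by 4, so compatible.
    Write x = 2 + 12·t and substitute into x ≡ 2 (mod 4): 12·t ≡ 2 − 2 = 0 (mod 4).
    Divide the congruence (and modulus) by g = 4: 3·t ≡ 0 (mod 1).
    Modulo 1 every t works; take t = 0.
    Then x = 2 + 12·0 = 2, valid modulo lcm(12, 4) = 12: x ≡ 2 (mod 12).
  Combine with x ≡ 2 (mod 6): gcd(12, 6) = 6; 2 - 2 = 0, which IS divisible by 6, so compatible.
    Write x = 2 + 12·t and substitute into x ≡ 2 (mod 6): 12·t ≡ 2 − 2 = 0 (mod 6).
    Divide the congruence (and modulus) by g = 6: 2·t ≡ 0 (mod 1).
    Modulo 1 every t works; take t = 0.
    Then x = 2 + 12·0 = 2, valid modulo lcm(12, 6) = 12: x ≡ 2 (mod 12).
Verify: 2 mod 12 = 2, 2 mod 4 = 2, 2 mod 6 = 2.

x ≡ 2 (mod 12).


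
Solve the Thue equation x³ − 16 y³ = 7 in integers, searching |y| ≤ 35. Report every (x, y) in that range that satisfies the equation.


The equation is x³ - 16y³ = 7. For fixed y, x³ = 16·y³ + 7, so a solution requires the RHS to be a perfect cube.
Strategy: iterate y from -35 to 35, compute RHS = 16·y³ + 7, and check whether it is a (positive or negative) perfect cube.
Check small values of y:
  y = 0: RHS = 7 is not a perfect cube.
  y = 1: RHS = 23 is not a perfect cube.
  y = -1: RHS = -9 is not a perfect cube.
  y = 2: RHS = 135 is not a perfect cube.
  y = -2: RHS = -121 is not a perfect cube.
  y = 3: RHS = 439 is not a perfect cube.
  y = -3: RHS = -425 is not a perfect cube.
Continuing the search up to |y| = 35 finds no solutions either.
No (x, y) in the scanned range satisfies the equation.

No integer solutions with |y| ≤ 35.


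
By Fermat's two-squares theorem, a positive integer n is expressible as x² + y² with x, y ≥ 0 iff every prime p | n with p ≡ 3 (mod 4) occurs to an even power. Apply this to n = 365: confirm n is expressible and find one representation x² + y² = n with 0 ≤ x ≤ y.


Step 1: Factor n = 365 = 5 · 73.
Step 2: Check the mod-4 condition on each prime factor: 5 ≡ 1 (mod 4), exponent 1; 73 ≡ 1 (mod 4), exponent 1.
All primes ≡ 3 (mod 4) appear to even exponent (or don't appear), so by the two-squares theorem n IS expressible as a sum of two squares.
Step 3: Build a representation. Here n = 5 · 73 is a product of primes ≡ 1 (mod 4). Each prime p ≡ 1 (mod 4) is itself a sum of two squares; find a² by testing p − a² for a perfect square:
  5: 5 − 1² = 4 = 2² ⇒ 5 = 1² + 2².
  73: 73 − 1² = 72, 73 − 2² = 69, 73 − 3² = 64 = 8² ⇒ 73 = 3² + 8².
  Combine using the Brahmagupta–Fibonacci identity (a² + b²)(c² + d²) = (ac − bd)² + (ad + bc)² = (ac + bd)² + (ad − bc)²:
  5 · 73 = 365: from (1² + 2²)(3² + 8²), take (1·3 − 2·8, 1·8 + 2·3) = (3 − 16, 8 + 6) = (-13, 14); dropping signs (only squares matter) gives (13, 14); check 13² + 14² = 169 + 196 = 365 ✓.
Step 4: Order so x ≤ y and verify: 13² + 14² = 169 + 196 = 365 = n. ✓

n = 365 = 13² + 14² (one valid representation with x ≤ y).


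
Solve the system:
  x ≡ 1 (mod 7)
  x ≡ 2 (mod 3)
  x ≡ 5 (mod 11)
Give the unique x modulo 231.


Moduli 7, 3, 11 are pairwise coprime; by CRT there is a unique solution modulo M = 7 · 3 · 11 = 231.
Solve pairwise, accumulating the modulus:
  Start with x ≡ 1 (mod 7).
  Combine with x ≡ 2 (mod 3): since gcd(7, 3) = 1, we get a unique residue mod 21.
    Write x = 1 + 7·t and substitute into x ≡ 2 (mod 3): 7·t ≡ 2 − 1 = 1 (mod 3).
    Reduce coefficients mod 3: 1·t ≡ 1 (mod 3).
    So t ≡ 1 (mod 3).
    Then x = 1 + 7·1 = 8, valid modulo lcm(7, 3) = 21: x ≡ 8 (mod 21).
  Combine with x ≡ 5 (mod 11): since gcd(21, 11) = 1, we get a unique residue mod 231.
    Write x = 8 + 21·t and substitute into x ≡ 5 (mod 11): 21·t ≡ 5 − 8 = -3 (mod 11).
    Reduce coefficients mod 11: 10·t ≡ 8 (mod 11).
    The inverse of 10 mod 11 is 10 (since 10·10 = 100 = 9·11 + 1), so t ≡ 10·8 = 80 ≡ 3 (mod 11).
    Then x = 8 + 21·3 = 71, valid modulo lcm(21, 11) = 231: x ≡ 71 (mod 231).
Verify: 71 mod 7 = 1 ✓, 71 mod 3 = 2 ✓, 71 mod 11 = 5 ✓.

x ≡ 71 (mod 231).


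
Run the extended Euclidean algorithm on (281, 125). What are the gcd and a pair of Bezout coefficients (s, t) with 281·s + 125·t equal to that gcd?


Euclidean algorithm on (281, 125) — divide until remainder is 0:
  281 = 2 · 125 + 31
  125 = 4 · 31 + 1
  31 = 31 · 1 + 0
gcd(281, 125) = 1.
Track Bezout coefficients alongside the remainders: start with r₀ = 281 = a·1 + b·0 (s = 1, t = 0) and r₁ = 125 = a·0 + b·1 (s = 0, t = 1); each new remainder r_{k+1} = r_{k-1} − q_k·r_k inherits s_{k+1} = s_{k-1} − q_k·s_k, t_{k+1} = t_{k-1} − q_k·t_k, so r_k = a·s_k + b·t_k at every step:
  q = 2: r = 31, s = 1 − 2·0 = 1, t = 0 − 2·1 = -2  (check: 281·1 + 125·(-2) = 31)
  q = 4: r = 1, s = 0 − 4·1 = -4, t = 1 − 4·(-2) = 9  (check: 281·(-4) + 125·9 = 1)
The row with r = 1 (the gcd) gives the Bezout coefficients s = -4, t = 9.
Result: 281 · (-4) + 125 · (9) = 1.

gcd(281, 125) = 1; s = -4, t = 9 (check: 281·(-4) + 125·9 = 1).


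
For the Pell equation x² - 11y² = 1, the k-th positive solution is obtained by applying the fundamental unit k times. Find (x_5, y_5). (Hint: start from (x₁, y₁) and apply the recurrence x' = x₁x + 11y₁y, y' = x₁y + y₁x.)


Step 1: Find the fundamental solution (x₁, y₁) of x² - 11y² = 1.
  Expand √11 as a continued fraction. a₀ = ⌊√11⌋ = 3; iterate m_{k+1} = d_k·a_k − m_k, d_{k+1} = (11 − m_{k+1}²)/d_k, a_{k+1} = ⌊(a₀ + m_{k+1})/d_{k+1}⌋ (starting m₀ = 0, d₀ = 1), with convergents p_k = a_k·p_{k-1} + p_{k-2}, q_k = a_k·q_{k-1} + q_{k-2} (p₋₁ = 1, q₋₁ = 0):
  k = 0: a₀ = 3; p₀/q₀ = 3/1; p₀² − 11·q₀² = 9 − 11 = -2.
  k = 1: m = 3, d = 2, a = ⌊(3 + 3)/2⌋ = 3; p/q = (3·3 + 1)/(3·1 + 0) = 10/3; p² − 11·q² = 100 − 99 = 1.
  The first convergent with p² − 11·q² = 1 gives the fundamental solution (x₁, y₁) = (10, 3).
Step 2: Apply the recurrence (x_{n+1}, y_{n+1}) = (x₁x_n + 11y₁y_n, x₁y_n + y₁x_n) repeatedly.
  From (x_1, y_1) = (10, 3): x_2 = 10·10 + 11·3·3 = 199; y_2 = 10·3 + 3·10 = 60.
  From (x_2, y_2) = (199, 60): x_3 = 10·199 + 11·3·60 = 3970; y_3 = 10·60 + 3·199 = 1197.
  From (x_3, y_3) = (3970, 1197): x_4 = 10·3970 + 11·3·1197 = 79201; y_4 = 10·1197 + 3·3970 = 23880.
  From (x_4, y_4) = (79201, 23880): x_5 = 10·79201 + 11·3·23880 = 1580050; y_5 = 10·23880 + 3·79201 = 476403.
Step 3: Verify x_5² - 11·y_5² = 2496558002500 - 2496558002499 = 1 (should be 1). ✓

(x_1, y_1) = (10, 3); (x_5, y_5) = (1580050, 476403).


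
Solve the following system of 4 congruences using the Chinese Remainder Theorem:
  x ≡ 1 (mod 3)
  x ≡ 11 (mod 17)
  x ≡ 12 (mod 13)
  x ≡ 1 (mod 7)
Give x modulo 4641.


Product of moduli M = 3 · 17 · 13 · 7 = 4641.
Merge one congruence at a time:
  Start: x ≡ 1 (mod 3).
  Combine with x ≡ 11 (mod 17); new modulus lcm = 51.
    Write x = 1 + 3·t and substitute into x ≡ 11 (mod 17): 3·t ≡ 11 − 1 = 10 (mod 17).
    The inverse of 3 mod 17 is 6 (since 3·6 = 18 = 1·17 + 1), so t ≡ 6·10 = 60 ≡ 9 (mod 17).
    Then x = 1 + 3·9 = 28, valid modulo lcm(3, 17) = 51: x ≡ 28 (mod 51).
  Combine with x ≡ 12 (mod 13); new modulus lcm = 663.
    Write x = 28 + 51·t and substitute into x ≡ 12 (mod 13): 51·t ≡ 12 − 28 = -16 (mod 13).
    Reduce coefficients mod 13: 12·t ≡ 10 (mod 13).
    The inverse of 12 mod 13 is 12 (since 12·12 = 144 = 11·13 + 1), so t ≡ 12·10 = 120 ≡ 3 (mod 13).
    Then x = 28 + 51·3 = 181, valid modulo lcm(51, 13) = 663: x ≡ 181 (mod 663).
  Combine with x ≡ 1 (mod 7); new modulus lcm = 4641.
    Write x = 181 + 663·t and substitute into x ≡ 1 (mod 7): 663·t ≡ 1 − 181 = -180 (mod 7).
    Reduce coefficients mod 7: 5·t ≡ 2 (mod 7).
    The inverse of 5 mod 7 is 3 (since 5·3 = 15 = 2·7 + 1), so t ≡ 3·2 = 6 ≡ 6 (mod 7).
    Then x = 181 + 663·6 = 4159, valid modulo lcm(663, 7) = 4641: x ≡ 4159 (mod 4641).
Verify against each original: 4159 mod 3 = 1, 4159 mod 17 = 11, 4159 mod 13 = 12, 4159 mod 7 = 1.

x ≡ 4159 (mod 4641).


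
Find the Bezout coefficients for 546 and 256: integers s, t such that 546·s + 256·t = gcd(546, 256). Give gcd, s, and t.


Euclidean algorithm on (546, 256) — divide until remainder is 0:
  546 = 2 · 256 + 34
  256 = 7 · 34 + 18
  34 = 1 · 18 + 16
  18 = 1 · 16 + 2
  16 = 8 · 2 + 0
gcd(546, 256) = 2.
Track Bezout coefficients alongside the remainders: start with r₀ = 546 = a·1 + b·0 (s = 1, t = 0) and r₁ = 256 = a·0 + b·1 (s = 0, t = 1); each new remainder r_{k+1} = r_{k-1} − q_k·r_k inherits s_{k+1} = s_{k-1} − q_k·s_k, t_{k+1} = t_{k-1} − q_k·t_k, so r_k = a·s_k + b·t_k at every step:
  q = 2: r = 34, s = 1 − 2·0 = 1, t = 0 − 2·1 = -2  (check: 546·1 + 256·(-2) = 34)
  q = 7: r = 18, s = 0 − 7·1 = -7, t = 1 − 7·(-2) = 15  (check: 546·(-7) + 256·15 = 18)
  q = 1: r = 16, s = 1 − 1·(-7) = 8, t = -2 − 1·15 = -17  (check: 546·8 + 256·(-17) = 16)
  q = 1: r = 2, s = -7 − 1·8 = -15, t = 15 − 1·(-17) = 32  (check: 546·(-15) + 256·32 = 2)
The row with r = 2 (the gcd) gives the Bezout coefficients s = -15, t = 32.
Result: 546 · (-15) + 256 · (32) = 2.

gcd(546, 256) = 2; s = -15, t = 32 (check: 546·(-15) + 256·32 = 2).


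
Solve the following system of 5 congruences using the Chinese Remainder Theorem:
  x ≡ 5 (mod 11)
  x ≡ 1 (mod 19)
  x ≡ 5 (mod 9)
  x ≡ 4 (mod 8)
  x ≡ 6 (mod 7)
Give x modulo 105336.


Product of moduli M = 11 · 19 · 9 · 8 · 7 = 105336.
Merge one congruence at a time:
  Start: x ≡ 5 (mod 11).
  Combine with x ≡ 1 (mod 19); new modulus lcm = 209.
    Write x = 5 + 11·t and substitute into x ≡ 1 (mod 19): 11·t ≡ 1 − 5 = -4 (mod 19).
    Reduce coefficients mod 19: 11·t ≡ 15 (mod 19).
    The inverse of 11 mod 19 is 7 (since 11·7 = 77 = 4·19 + 1), so t ≡ 7·15 = 105 ≡ 10 (mod 19).
    Then x = 5 + 11·10 = 115, valid modulo lcm(11, 19) = 209: x ≡ 115 (mod 209).
  Combine with x ≡ 5 (mod 9); new modulus lcm = 1881.
    Write x = 115 + 209·t and substitute into x ≡ 5 (mod 9): 209·t ≡ 5 − 115 = -110 (mod 9).
    Reduce coefficients mod 9: 2·t ≡ 7 (mod 9).
    The inverse of 2 mod 9 is 5 (since 2·5 = 10 = 1·9 + 1), so t ≡ 5·7 = 35 ≡ 8 (mod 9).
    Then x = 115 + 209·8 = 1787, valid modulo lcm(209, 9) = 1881: x ≡ 1787 (mod 1881).
  Combine with x ≡ 4 (mod 8); new modulus lcm = 15048.
    Write x = 1787 + 1881·t and substitute into x ≡ 4 (mod 8): 1881·t ≡ 4 − 1787 = -1783 (mod 8).
    Reduce coefficients mod 8: 1·t ≡ 1 (mod 8).
    So t ≡ 1 (mod 8).
    Then x = 1787 + 1881·1 = 3668, valid modulo lcm(1881, 8) = 15048: x ≡ 3668 (mod 15048).
  Combine with x ≡ 6 (mod 7); new modulus lcm = 105336.
    Write x = 3668 + 15048·t and substitute into x ≡ 6 (mod 7): 15048·t ≡ 6 − 3668 = -3662 (mod 7).
    Reduce coefficients mod 7: 5·t ≡ 6 (mod 7).
    The inverse of 5 mod 7 is 3 (since 5·3 = 15 = 2·7 + 1), so t ≡ 3·6 = 18 ≡ 4 (mod 7).
    Then x = 3668 + 15048·4 = 63860, valid modulo lcm(15048, 7) = 105336: x ≡ 63860 (mod 105336).
Verify against each original: 63860 mod 11 = 5, 63860 mod 19 = 1, 63860 mod 9 = 5, 63860 mod 8 = 4, 63860 mod 7 = 6.

x ≡ 63860 (mod 105336).


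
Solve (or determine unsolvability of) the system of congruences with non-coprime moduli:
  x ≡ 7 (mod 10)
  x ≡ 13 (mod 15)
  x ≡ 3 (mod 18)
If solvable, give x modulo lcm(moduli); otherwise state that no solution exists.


Moduli 10, 15, 18 are not pairwise coprime, so CRT works modulo lcm(m_i) when all pairwise compatibility conditions hold.
Pairwise compatibility: gcd(m_i, m_j) must divide a_i - a_j for every pair.
Merge one congruence at a time:
  Start: x ≡ 7 (mod 10).
  Combine with x ≡ 13 (mod 15): gcd(10, 15) = 5, and 13 - 7 = 6 is NOT divisible by 5.
    ⇒ system is inconsistent (no integer solution).

No solution (the system is inconsistent).
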